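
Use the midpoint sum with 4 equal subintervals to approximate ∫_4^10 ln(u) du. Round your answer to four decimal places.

11.4946

Δu = (10 − 4)/4 = 1.5.
Midpoints: 4.75, 6.25, 7.75, 9.25.
f(4.75) ≈ 1.5581, f(6.25) ≈ 1.8326, f(7.75) ≈ 2.0477, f(9.25) ≈ 2.2246.
Sum = Δu · [f(4.75) + f(6.25) + f(7.75) + f(9.25)].
Sum ≈ 11.4946.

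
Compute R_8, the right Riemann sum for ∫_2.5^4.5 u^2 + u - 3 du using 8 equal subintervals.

Δu = (4.5 − 2.5)/8 = 0.25.
Right endpoints: 2.75, 3, 3.25, 3.5, 3.75, 4, 4.25, 4.5.
f(2.75) = 7.3125, f(3) = 9, f(3.25) = 10.8125, f(3.5) = 12.75, f(3.75) = 14.8125, f(4) = 17, f(4.25) = 19.3125, f(4.5) = 21.75.
Sum = Δu · [f(2.75) + f(3) + f(3.25) + ...].
Sum = 28.1875.

28.1875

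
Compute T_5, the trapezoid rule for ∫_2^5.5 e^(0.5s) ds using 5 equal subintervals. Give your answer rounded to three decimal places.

26.112

Δs = (5.5 − 2)/5 = 0.7.
f(2) ≈ 2.718, f(2.7) ≈ 3.857, f(3.4) ≈ 5.474, f(4.1) ≈ 7.768, f(4.8) ≈ 11.023, f(5.5) ≈ 15.643.
T_5 = (Δs/2)·[f(s_0) + 2f(s_1) + ... + 2f(s_{4}) + f(s_5)].
Sum ≈ 26.112.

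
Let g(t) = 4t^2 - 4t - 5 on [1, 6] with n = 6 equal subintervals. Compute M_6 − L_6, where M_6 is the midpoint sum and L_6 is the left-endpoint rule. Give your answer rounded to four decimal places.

46.5278

M_6 ≈ 190.509259.
L_6 ≈ 143.981481.
M_6 − L_6 ≈ 46.5278.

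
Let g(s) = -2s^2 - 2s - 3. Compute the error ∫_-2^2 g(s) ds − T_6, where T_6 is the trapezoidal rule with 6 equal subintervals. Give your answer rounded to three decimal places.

Exact integral: ∫_-2^2 g(s) ds ≈ -22.66667.
T_6 ≈ -23.25926.
Error ≈ -22.66667 − (-23.25926) ≈ 0.593.

0.593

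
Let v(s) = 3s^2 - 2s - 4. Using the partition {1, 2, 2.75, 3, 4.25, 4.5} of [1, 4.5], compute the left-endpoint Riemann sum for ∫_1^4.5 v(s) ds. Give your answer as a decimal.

34.96875

Subinterval widths: 1, 0.75, 0.25, 1.25, 0.25.
Left endpoints: 1, 2, 2.75, 3, 4.25.
v(1) = -3, v(2) = 4, v(2.75) = 13.1875, v(3) = 17, v(4.25) = 41.6875.
Sum = Σ Δs_i · v(s_i).
Sum = 34.96875.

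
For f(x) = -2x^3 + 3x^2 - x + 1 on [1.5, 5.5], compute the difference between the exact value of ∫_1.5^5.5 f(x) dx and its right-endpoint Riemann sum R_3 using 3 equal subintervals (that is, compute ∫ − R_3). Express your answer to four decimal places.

Exact integral: ∫_1.5^5.5 f(x) dx = -302.
R_3 ≈ -487.333333.
Error ≈ -302 − (-487.333333) ≈ 185.3333.

185.3333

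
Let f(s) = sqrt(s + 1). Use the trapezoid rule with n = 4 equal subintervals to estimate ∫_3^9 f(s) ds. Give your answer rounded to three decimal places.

15.731

Δs = (9 − 3)/4 = 1.5.
f(3) ≈ 2.000, f(4.5) ≈ 2.345, f(6) ≈ 2.646, f(7.5) ≈ 2.915, f(9) ≈ 3.162.
T_4 = (Δs/2)·[f(s_0) + 2f(s_1) + 2f(s_2) + 2f(s_3) + f(s_4)].
Sum ≈ 15.731.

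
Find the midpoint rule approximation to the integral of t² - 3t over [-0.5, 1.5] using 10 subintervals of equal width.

-1.84

Δt = (1.5 − (-0.5))/10 = 0.2.
Midpoints: -0.4, -0.2, 0, 0.2, 0.4, 0.6, 0.8, 1, 1.2, 1.4.
f(-0.4) = 1.36, f(-0.2) = 0.64, f(0) = 0, f(0.2) = -0.56, f(0.4) = -1.04, f(0.6) = -1.44, f(0.8) = -1.76, f(1) = -2, f(1.2) = -2.16, f(1.4) = -2.24.
Sum = Δt · [f(-0.4) + f(-0.2) + f(0) + ...].
Sum = -1.84.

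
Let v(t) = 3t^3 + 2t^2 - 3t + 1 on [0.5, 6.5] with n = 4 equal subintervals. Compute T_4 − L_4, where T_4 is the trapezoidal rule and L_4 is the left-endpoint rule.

T_4 = 1540.125.
L_4 = 873.
T_4 − L_4 = 667.125.

667.125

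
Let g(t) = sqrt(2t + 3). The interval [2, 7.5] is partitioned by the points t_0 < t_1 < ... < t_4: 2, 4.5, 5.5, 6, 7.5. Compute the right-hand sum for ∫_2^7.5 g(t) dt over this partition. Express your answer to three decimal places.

Subinterval widths: 2.5, 1, 0.5, 1.5.
Right endpoints: 4.5, 5.5, 6, 7.5.
g(4.5) ≈ 3.464, g(5.5) ≈ 3.742, g(6) ≈ 3.873, g(7.5) ≈ 4.243.
Sum = Σ Δt_i · g(t_i).
Sum ≈ 20.702.

20.702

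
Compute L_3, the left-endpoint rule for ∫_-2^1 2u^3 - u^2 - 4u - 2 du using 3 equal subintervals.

-17

Δu = (1 − (-2))/3 = 1.
Left endpoints: -2, -1, 0.
f(-2) = -14, f(-1) = -1, f(0) = -2.
Sum = Δu · [f(-2) + f(-1) + f(0)].
Sum = -17.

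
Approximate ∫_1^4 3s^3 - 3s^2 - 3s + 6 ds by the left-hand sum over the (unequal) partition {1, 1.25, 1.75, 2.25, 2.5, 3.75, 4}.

71.8125

Subinterval widths: 0.25, 0.5, 0.5, 0.25, 1.25, 0.25.
Left endpoints: 1, 1.25, 1.75, 2.25, 2.5, 3.75.
f(1) = 3, f(1.25) = 3.421875, f(1.75) = 7.640625, f(2.25) = 18.234375, f(2.5) = 26.625, f(3.75) = 110.765625.
Sum = Σ Δs_i · f(s_i).
Sum = 71.8125.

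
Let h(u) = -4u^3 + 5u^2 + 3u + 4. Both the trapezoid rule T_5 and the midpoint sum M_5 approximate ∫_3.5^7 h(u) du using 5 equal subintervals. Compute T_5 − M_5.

-24.8675

T_5 = -1698.1825.
M_5 = -1673.315.
T_5 − M_5 = -24.8675.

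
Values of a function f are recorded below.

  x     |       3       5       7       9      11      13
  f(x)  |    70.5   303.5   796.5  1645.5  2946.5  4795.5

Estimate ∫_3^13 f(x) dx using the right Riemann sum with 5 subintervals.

Δx = 2.
Sum = 2·[303.5 + 796.5 + 1645.5 + 2946.5 + 4795.5] = 20975.

20975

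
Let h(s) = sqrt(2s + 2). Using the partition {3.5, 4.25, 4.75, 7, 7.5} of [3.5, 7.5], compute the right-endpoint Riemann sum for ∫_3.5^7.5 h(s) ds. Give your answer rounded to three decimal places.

15.187

Subinterval widths: 0.75, 0.5, 2.25, 0.5.
Right endpoints: 4.25, 4.75, 7, 7.5.
h(4.25) ≈ 3.240, h(4.75) ≈ 3.391, h(7) ≈ 4.000, h(7.5) ≈ 4.123.
Sum = Σ Δs_i · h(s_i).
Sum ≈ 15.187.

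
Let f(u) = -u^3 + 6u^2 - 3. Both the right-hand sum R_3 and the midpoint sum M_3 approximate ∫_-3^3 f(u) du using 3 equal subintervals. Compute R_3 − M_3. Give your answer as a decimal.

R_3 = 60.
M_3 = 78.
R_3 − M_3 = -18.

-18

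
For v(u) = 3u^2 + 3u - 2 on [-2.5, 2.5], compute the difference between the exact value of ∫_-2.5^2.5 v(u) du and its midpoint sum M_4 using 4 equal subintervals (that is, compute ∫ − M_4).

Exact integral: ∫_-2.5^2.5 v(u) du = 21.25.
M_4 = 19.296875.
Error = 21.25 − 19.296875 = 1.953125.

1.953125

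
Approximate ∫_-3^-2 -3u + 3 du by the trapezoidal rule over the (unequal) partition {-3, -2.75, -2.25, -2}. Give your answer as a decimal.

10.5

Subinterval widths: 0.25, 0.5, 0.25.
f(-3) = 12, f(-2.75) = 11.25, f(-2.25) = 9.75, f(-2) = 9.
On each subinterval the trapezoid contributes (Δu_i/2)·[f(u_{i-1}) + f(u_i)].
Sum = 10.5.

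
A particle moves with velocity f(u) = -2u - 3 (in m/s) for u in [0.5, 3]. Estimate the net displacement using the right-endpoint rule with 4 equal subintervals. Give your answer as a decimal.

-17.8125

Δu = (3 − 0.5)/4 = 0.625.
Right endpoints: 1.125, 1.75, 2.375, 3.
f(1.125) = -5.25, f(1.75) = -6.5, f(2.375) = -7.75, f(3) = -9.
Sum = Δu · [f(1.125) + f(1.75) + f(2.375) + f(3)].
Sum = -17.8125.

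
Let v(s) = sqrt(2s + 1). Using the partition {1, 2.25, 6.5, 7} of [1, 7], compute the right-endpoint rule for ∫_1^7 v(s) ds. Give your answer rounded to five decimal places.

Subinterval widths: 1.25, 4.25, 0.5.
Right endpoints: 2.25, 6.5, 7.
v(2.25) ≈ 2.34521, v(6.5) ≈ 3.74166, v(7) ≈ 3.87298.
Sum = Σ Δs_i · v(s_i).
Sum ≈ 20.77005.

20.77005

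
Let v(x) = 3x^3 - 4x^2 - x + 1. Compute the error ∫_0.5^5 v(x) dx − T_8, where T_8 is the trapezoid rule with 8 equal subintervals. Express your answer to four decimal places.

-4.9241

Exact integral: ∫_0.5^5 v(x) dx = 294.328125.
T_8 ≈ 299.252197.
Error ≈ 294.328125 − 299.252197 ≈ -4.9241.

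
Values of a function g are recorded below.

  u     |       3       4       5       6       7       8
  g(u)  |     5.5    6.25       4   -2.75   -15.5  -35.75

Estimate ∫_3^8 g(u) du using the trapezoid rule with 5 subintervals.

Δu = 1.
T_5 = (1/2)·[5.5 + 2·6.25 + 2·4 + 2·(-2.75) + 2·(-15.5) + (-35.75)] = -23.125.

-23.125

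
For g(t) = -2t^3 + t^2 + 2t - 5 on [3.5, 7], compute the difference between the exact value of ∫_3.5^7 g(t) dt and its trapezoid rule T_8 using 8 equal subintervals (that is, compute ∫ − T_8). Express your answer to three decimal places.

Exact integral: ∫_3.5^7 g(t) dt ≈ -1006.17708.
T_8 ≈ -1009.58252.
Error ≈ -1006.17708 − (-1009.58252) ≈ 3.405.

3.405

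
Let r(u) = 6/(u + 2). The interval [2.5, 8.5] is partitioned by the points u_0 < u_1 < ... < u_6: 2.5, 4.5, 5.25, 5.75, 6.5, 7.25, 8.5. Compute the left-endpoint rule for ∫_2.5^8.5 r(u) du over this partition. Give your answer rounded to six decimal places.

Subinterval widths: 2, 0.75, 0.5, 0.75, 0.75, 1.25.
Left endpoints: 2.5, 4.5, 5.25, 5.75, 6.5, 7.25.
r(2.5) = 4/3, r(4.5) = 12/13, r(5.25) = 24/29, r(5.75) = 24/31, r(6.5) = 12/17, r(7.25) = 24/37.
Sum = Σ Δu_i · r(u_i).
Sum ≈ 5.693635.

5.693635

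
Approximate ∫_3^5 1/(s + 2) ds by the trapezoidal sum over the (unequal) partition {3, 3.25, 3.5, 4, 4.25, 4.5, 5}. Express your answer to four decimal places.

0.3367

Subinterval widths: 0.25, 0.25, 0.5, 0.25, 0.25, 0.5.
f(3) = 0.2, f(3.25) = 4/21, f(3.5) = 2/11, f(4) = 1/6, f(4.25) = 0.16, f(4.5) = 2/13, f(5) = 1/7.
On each subinterval the trapezoid contributes (Δs_i/2)·[f(s_{i-1}) + f(s_i)].
Sum ≈ 0.3367.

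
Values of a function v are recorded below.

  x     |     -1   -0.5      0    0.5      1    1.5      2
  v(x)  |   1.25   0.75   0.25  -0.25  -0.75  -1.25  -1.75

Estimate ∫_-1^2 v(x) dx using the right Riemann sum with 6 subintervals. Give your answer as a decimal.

-1.5

Δx = 0.5.
Sum = 0.5·[0.75 + 0.25 + (-0.25) + (-0.75) + (-1.25) + (-1.75)] = -1.5.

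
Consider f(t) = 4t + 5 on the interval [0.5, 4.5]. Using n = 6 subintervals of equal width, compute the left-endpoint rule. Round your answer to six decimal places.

Δt = (4.5 − 0.5)/6 = 2/3.
Left endpoints: 0.5, 7/6, 11/6, 2.5, 19/6, 23/6.
f(0.5) = 7, f(7/6) = 29/3, f(11/6) = 37/3, f(2.5) = 15, f(19/6) = 53/3, f(23/6) = 61/3.
Sum = Δt · [f(0.5) + f(7/6) + f(11/6) + ...].
Sum ≈ 54.666667.

54.666667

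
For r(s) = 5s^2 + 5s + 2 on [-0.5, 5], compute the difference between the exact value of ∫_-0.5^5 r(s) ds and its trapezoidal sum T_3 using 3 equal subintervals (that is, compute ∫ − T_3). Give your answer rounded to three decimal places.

-15.405

Exact integral: ∫_-0.5^5 r(s) ds ≈ 281.41667.
T_3 ≈ 296.82176.
Error ≈ 281.41667 − 296.82176 ≈ -15.405.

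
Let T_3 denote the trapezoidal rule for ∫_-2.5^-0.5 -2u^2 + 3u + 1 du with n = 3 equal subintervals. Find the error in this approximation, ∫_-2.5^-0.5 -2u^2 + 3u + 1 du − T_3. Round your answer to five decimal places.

0.29630

Exact integral: ∫_-2.5^-0.5 f(u) du ≈ -17.3333333.
T_3 ≈ -17.6296296.
Error ≈ -17.3333333 − (-17.6296296) ≈ 0.29630.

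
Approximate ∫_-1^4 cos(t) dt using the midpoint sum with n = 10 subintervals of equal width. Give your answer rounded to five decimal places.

0.08556

Δt = (4 − (-1))/10 = 0.5.
Midpoints: -0.75, -0.25, 0.25, 0.75, 1.25, 1.75, 2.25, 2.75, 3.25, 3.75.
f(-0.75) ≈ 0.73169, f(-0.25) ≈ 0.96891, f(0.25) ≈ 0.96891, f(0.75) ≈ 0.73169, f(1.25) ≈ 0.31532, f(1.75) ≈ -0.17825, f(2.25) ≈ -0.62817, f(2.75) ≈ -0.92430, f(3.25) ≈ -0.99413, f(3.75) ≈ -0.82056.
Sum = Δt · [f(-0.75) + f(-0.25) + f(0.25) + ...].
Sum ≈ 0.08556.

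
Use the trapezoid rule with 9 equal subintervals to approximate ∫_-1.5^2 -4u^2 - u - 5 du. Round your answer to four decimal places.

-33.8945

Δu = (2 − (-1.5))/9 = 7/18.
f(-1.5) = -12.5, f(-10/9) = -715/81, f(-13/18) = -1031/162, f(-1/3) = -46/9, f(1/18) = -821/162, f(4/9) = -505/81, f(5/6) = -155/18, f(11/9) = -988/81, f(29/18) = -2753/162, f(2) = -23.
T_9 = (Δu/2)·[f(u_0) + 2f(u_1) + ... + 2f(u_{8}) + f(u_9)].
Sum ≈ -33.8945.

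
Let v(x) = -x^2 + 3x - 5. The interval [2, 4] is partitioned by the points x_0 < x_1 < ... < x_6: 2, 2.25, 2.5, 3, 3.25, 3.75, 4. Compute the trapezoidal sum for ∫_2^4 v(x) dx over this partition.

-10.71875

Subinterval widths: 0.25, 0.25, 0.5, 0.25, 0.5, 0.25.
v(2) = -3, v(2.25) = -3.3125, v(2.5) = -3.75, v(3) = -5, v(3.25) = -5.8125, v(3.75) = -7.8125, v(4) = -9.
On each subinterval the trapezoid contributes (Δx_i/2)·[v(x_{i-1}) + v(x_i)].
Sum = -10.71875.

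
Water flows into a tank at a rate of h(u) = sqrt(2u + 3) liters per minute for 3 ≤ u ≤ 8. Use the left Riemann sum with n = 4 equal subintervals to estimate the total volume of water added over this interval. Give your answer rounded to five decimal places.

17.74355

Δu = (8 − 3)/4 = 1.25.
Left endpoints: 3, 4.25, 5.5, 6.75.
h(3) ≈ 3.00000, h(4.25) ≈ 3.39116, h(5.5) ≈ 3.74166, h(6.75) ≈ 4.06202.
Sum = Δu · [h(3) + h(4.25) + h(5.5) + h(6.75)].
Sum ≈ 17.74355.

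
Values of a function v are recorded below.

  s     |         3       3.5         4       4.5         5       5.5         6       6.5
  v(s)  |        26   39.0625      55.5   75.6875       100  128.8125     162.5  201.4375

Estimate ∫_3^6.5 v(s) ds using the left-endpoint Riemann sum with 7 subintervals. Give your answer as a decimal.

Δs = 0.5.
Sum = 0.5·[26 + 39.0625 + 55.5 + 75.6875 + 100 + 128.8125 + 162.5] = 293.78125.

293.78125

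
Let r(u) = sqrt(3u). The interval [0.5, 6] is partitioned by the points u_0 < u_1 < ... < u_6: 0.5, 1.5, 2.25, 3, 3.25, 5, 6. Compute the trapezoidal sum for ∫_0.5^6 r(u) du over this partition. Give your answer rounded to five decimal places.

16.48626

Subinterval widths: 1, 0.75, 0.75, 0.25, 1.75, 1.
r(0.5) ≈ 1.22474, r(1.5) ≈ 2.12132, r(2.25) ≈ 2.59808, r(3) ≈ 3.00000, r(3.25) ≈ 3.12250, r(5) ≈ 3.87298, r(6) ≈ 4.24264.
On each subinterval the trapezoid contributes (Δu_i/2)·[r(u_{i-1}) + r(u_i)].
Sum ≈ 16.48626.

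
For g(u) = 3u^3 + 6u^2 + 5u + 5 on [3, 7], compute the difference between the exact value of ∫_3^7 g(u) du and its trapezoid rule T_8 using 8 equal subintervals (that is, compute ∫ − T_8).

-8.5

Exact integral: ∫_3^7 g(u) du = 2492.
T_8 = 2500.5.
Error = 2492 − 2500.5 = -8.5.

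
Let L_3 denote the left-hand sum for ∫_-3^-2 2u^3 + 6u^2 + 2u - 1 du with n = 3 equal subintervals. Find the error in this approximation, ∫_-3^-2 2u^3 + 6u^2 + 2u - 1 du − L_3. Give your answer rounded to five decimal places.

Exact integral: ∫_-3^-2 f(u) du = -0.5.
L_3 ≈ -2.3333333.
Error ≈ -0.5 − (-2.3333333) ≈ 1.83333.

1.83333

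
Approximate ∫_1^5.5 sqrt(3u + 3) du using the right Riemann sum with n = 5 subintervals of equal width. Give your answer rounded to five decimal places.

16.73606

Δu = (5.5 − 1)/5 = 0.9.
Right endpoints: 1.9, 2.8, 3.7, 4.6, 5.5.
f(1.9) ≈ 2.94958, f(2.8) ≈ 3.37639, f(3.7) ≈ 3.75500, f(4.6) ≈ 4.09878, f(5.5) ≈ 4.41588.
Sum = Δu · [f(1.9) + f(2.8) + f(3.7) + f(4.6) + f(5.5)].
Sum ≈ 16.73606.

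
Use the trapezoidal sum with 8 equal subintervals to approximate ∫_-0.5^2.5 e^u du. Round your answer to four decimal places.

11.7113

Δu = (2.5 − (-0.5))/8 = 0.375.
f(-0.5) ≈ 0.6065, f(-0.125) ≈ 0.8825, f(0.25) ≈ 1.2840, f(0.625) ≈ 1.8682, f(1) ≈ 2.7183, f(1.375) ≈ 3.9551, f(1.75) ≈ 5.7546, f(2.125) ≈ 8.3729, f(2.5) ≈ 12.1825.
T_8 = (Δu/2)·[f(u_0) + 2f(u_1) + ... + 2f(u_{7}) + f(u_8)].
Sum ≈ 11.7113.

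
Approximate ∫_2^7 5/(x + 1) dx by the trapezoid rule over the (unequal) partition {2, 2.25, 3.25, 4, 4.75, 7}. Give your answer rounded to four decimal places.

Subinterval widths: 0.25, 1, 0.75, 0.75, 2.25.
f(2) = 5/3, f(2.25) = 20/13, f(3.25) = 20/17, f(4) = 1, f(4.75) = 20/23, f(7) = 0.625.
On each subinterval the trapezoid contributes (Δx_i/2)·[f(x_{i-1}) + f(x_i)].
Sum ≈ 4.9568.

4.9568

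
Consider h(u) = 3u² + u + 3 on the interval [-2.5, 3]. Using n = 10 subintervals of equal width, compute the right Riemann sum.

Δu = (3 − (-2.5))/10 = 0.55.
Right endpoints: -1.95, -1.4, -0.85, -0.3, 0.25, 0.8, 1.35, 1.9, 2.45, 3.
h(-1.95) = 12.4575, h(-1.4) = 7.48, h(-0.85) = 4.3175, h(-0.3) = 2.97, h(0.25) = 3.4375, h(0.8) = 5.72, h(1.35) = 9.8175, h(1.9) = 15.73, h(2.45) = 23.4575, h(3) = 33.
Sum = Δu · [h(-1.95) + h(-1.4) + h(-0.85) + ...].
Sum = 65.113125.

65.113125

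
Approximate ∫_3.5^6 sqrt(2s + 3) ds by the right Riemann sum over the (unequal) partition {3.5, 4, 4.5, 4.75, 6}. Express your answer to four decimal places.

9.1155

Subinterval widths: 0.5, 0.5, 0.25, 1.25.
Right endpoints: 4, 4.5, 4.75, 6.
f(4) ≈ 3.3166, f(4.5) ≈ 3.4641, f(4.75) ≈ 3.5355, f(6) ≈ 3.8730.
Sum = Σ Δs_i · f(s_i).
Sum ≈ 9.1155.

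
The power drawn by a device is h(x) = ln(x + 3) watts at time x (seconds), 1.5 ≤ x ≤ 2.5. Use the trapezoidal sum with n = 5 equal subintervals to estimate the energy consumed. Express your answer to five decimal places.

Δx = (2.5 − 1.5)/5 = 0.2.
h(1.5) ≈ 1.50408, h(1.7) ≈ 1.54756, h(1.9) ≈ 1.58924, h(2.1) ≈ 1.62924, h(2.3) ≈ 1.66771, h(2.5) ≈ 1.70475.
T_5 = (Δx/2)·[h(x_0) + 2h(x_1) + ... + 2h(x_{4}) + h(x_5)].
Sum ≈ 1.60763.

1.60763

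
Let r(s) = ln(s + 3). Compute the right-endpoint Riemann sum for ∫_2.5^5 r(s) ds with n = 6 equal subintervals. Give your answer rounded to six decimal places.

Δs = (5 − 2.5)/6 = 5/12.
Right endpoints: 35/12, 10/3, 3.75, 25/6, 55/12, 5.
r(35/12) ≈ 1.777773, r(10/3) ≈ 1.845827, r(3.75) ≈ 1.909543, r(25/6) ≈ 1.969441, r(55/12) ≈ 2.025953, r(5) ≈ 2.079442.
Sum = Δs · [r(35/12) + r(10/3) + r(3.75) + ...].
Sum ≈ 4.836657.

4.836657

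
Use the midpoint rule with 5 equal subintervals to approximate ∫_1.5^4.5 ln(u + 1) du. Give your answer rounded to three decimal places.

Δu = (4.5 − 1.5)/5 = 0.6.
Midpoints: 1.8, 2.4, 3, 3.6, 4.2.
f(1.8) ≈ 1.030, f(2.4) ≈ 1.224, f(3) ≈ 1.386, f(3.6) ≈ 1.526, f(4.2) ≈ 1.649.
Sum = Δu · [f(1.8) + f(2.4) + f(3) + f(3.6) + f(4.2)].
Sum ≈ 4.089.

4.089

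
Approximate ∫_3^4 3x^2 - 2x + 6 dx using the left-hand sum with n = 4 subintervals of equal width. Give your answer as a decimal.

33.65625

Δx = (4 − 3)/4 = 0.25.
Left endpoints: 3, 3.25, 3.5, 3.75.
f(3) = 27, f(3.25) = 31.1875, f(3.5) = 35.75, f(3.75) = 40.6875.
Sum = Δx · [f(3) + f(3.25) + f(3.5) + f(3.75)].
Sum = 33.65625.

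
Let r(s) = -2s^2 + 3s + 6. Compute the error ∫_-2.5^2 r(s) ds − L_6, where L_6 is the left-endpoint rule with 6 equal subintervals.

Exact integral: ∫_-2.5^2 r(s) ds = 7.875.
L_6 = 0.28125.
Error = 7.875 − 0.28125 = 7.59375.

7.59375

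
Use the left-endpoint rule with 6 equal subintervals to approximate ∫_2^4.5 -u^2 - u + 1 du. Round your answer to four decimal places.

-29.4994

Δu = (4.5 − 2)/6 = 5/12.
Left endpoints: 2, 29/12, 17/6, 3.25, 11/3, 49/12.
f(2) = -5, f(29/12) = -1045/144, f(17/6) = -355/36, f(3.25) = -12.8125, f(11/3) = -145/9, f(49/12) = -2845/144.
Sum = Δu · [f(2) + f(29/12) + f(17/6) + ...].
Sum ≈ -29.4994.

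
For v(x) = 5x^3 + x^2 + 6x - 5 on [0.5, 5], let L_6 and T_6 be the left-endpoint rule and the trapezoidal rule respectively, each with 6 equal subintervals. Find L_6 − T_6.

L_6 = 638.82421875.
T_6 = 892.37109375.
L_6 − T_6 = -253.546875.

-253.546875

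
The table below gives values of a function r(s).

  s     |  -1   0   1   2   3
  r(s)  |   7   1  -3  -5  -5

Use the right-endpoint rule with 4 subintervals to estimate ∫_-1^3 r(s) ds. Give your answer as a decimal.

-12

Δs = 1.
Sum = 1·[1 + (-3) + (-5) + (-5)] = -12.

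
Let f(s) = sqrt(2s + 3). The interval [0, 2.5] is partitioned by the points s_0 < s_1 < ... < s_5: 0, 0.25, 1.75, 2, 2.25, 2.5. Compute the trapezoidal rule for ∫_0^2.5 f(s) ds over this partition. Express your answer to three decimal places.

Subinterval widths: 0.25, 1.5, 0.25, 0.25, 0.25.
f(0) ≈ 1.732, f(0.25) ≈ 1.871, f(1.75) ≈ 2.550, f(2) ≈ 2.646, f(2.25) ≈ 2.739, f(2.5) ≈ 2.828.
On each subinterval the trapezoid contributes (Δs_i/2)·[f(s_{i-1}) + f(s_i)].
Sum ≈ 5.784.

5.784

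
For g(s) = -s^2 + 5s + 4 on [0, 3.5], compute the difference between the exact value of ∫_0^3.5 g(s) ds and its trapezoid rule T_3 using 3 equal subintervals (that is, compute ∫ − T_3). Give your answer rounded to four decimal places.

Exact integral: ∫_0^3.5 g(s) ds ≈ 30.333333.
T_3 ≈ 29.539352.
Error ≈ 30.333333 − 29.539352 ≈ 0.7940.

0.7940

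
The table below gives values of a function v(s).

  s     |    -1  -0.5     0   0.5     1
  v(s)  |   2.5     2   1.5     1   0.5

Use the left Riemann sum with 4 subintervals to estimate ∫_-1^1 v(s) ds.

3.5

Δs = 0.5.
Sum = 0.5·[2.5 + 2 + 1.5 + 1] = 3.5.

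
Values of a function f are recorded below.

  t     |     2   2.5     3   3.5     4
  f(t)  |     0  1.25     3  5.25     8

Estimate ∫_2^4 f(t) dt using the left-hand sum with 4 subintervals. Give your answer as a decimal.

Δt = 0.5.
Sum = 0.5·[0 + 1.25 + 3 + 5.25] = 4.75.

4.75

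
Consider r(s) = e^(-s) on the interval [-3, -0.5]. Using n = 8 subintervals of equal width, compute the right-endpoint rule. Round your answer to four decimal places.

15.7059

Δs = (-0.5 − (-3))/8 = 0.3125.
Right endpoints: -2.6875, -2.375, -2.0625, -1.75, -1.4375, -1.125, -0.8125, -0.5.
r(-2.6875) ≈ 14.6949, r(-2.375) ≈ 10.7510, r(-2.0625) ≈ 7.8656, r(-1.75) ≈ 5.7546, r(-1.4375) ≈ 4.2102, r(-1.125) ≈ 3.0802, r(-0.8125) ≈ 2.2535, r(-0.5) ≈ 1.6487.
Sum = Δs · [r(-2.6875) + r(-2.375) + r(-2.0625) + ...].
Sum ≈ 15.7059.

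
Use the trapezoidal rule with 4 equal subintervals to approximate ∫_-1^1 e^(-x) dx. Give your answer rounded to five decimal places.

Δx = (1 − (-1))/4 = 0.5.
f(-1) ≈ 2.71828, f(-0.5) ≈ 1.64872, f(0) ≈ 1.00000, f(0.5) ≈ 0.60653, f(1) ≈ 0.36788.
T_4 = (Δx/2)·[f(x_0) + 2f(x_1) + 2f(x_2) + 2f(x_3) + f(x_4)].
Sum ≈ 2.39917.

2.39917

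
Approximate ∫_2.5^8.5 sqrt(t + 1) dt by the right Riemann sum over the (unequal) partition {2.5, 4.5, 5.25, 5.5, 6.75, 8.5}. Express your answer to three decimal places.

16.077

Subinterval widths: 2, 0.75, 0.25, 1.25, 1.75.
Right endpoints: 4.5, 5.25, 5.5, 6.75, 8.5.
f(4.5) ≈ 2.345, f(5.25) ≈ 2.500, f(5.5) ≈ 2.550, f(6.75) ≈ 2.784, f(8.5) ≈ 3.082.
Sum = Σ Δt_i · f(t_i).
Sum ≈ 16.077.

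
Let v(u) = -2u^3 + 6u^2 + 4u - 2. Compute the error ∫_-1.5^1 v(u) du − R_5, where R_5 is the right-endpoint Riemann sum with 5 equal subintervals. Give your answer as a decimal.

0.78125

Exact integral: ∫_-1.5^1 v(u) du = 3.28125.
R_5 = 2.5.
Error = 3.28125 − 2.5 = 0.78125.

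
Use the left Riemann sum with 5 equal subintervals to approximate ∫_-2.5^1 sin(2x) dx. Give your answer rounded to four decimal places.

Δx = (1 − (-2.5))/5 = 0.7.
Left endpoints: -2.5, -1.8, -1.1, -0.4, 0.3.
f(-2.5) ≈ 0.9589, f(-1.8) ≈ 0.4425, f(-1.1) ≈ -0.8085, f(-0.4) ≈ -0.7174, f(0.3) ≈ 0.5646.
Sum = Δx · [f(-2.5) + f(-1.8) + f(-1.1) + f(-0.4) + f(0.3)].
Sum ≈ 0.3082.

0.3082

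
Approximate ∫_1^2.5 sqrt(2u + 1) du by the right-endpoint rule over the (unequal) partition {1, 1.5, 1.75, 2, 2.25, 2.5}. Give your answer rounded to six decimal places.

Subinterval widths: 0.5, 0.25, 0.25, 0.25, 0.25.
Right endpoints: 1.5, 1.75, 2, 2.25, 2.5.
f(1.5) ≈ 2.000000, f(1.75) ≈ 2.121320, f(2) ≈ 2.236068, f(2.25) ≈ 2.345208, f(2.5) ≈ 2.449490.
Sum = Σ Δu_i · f(u_i).
Sum ≈ 3.288021.

3.288021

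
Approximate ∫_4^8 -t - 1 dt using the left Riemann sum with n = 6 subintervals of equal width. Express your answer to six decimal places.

Δt = (8 − 4)/6 = 2/3.
Left endpoints: 4, 14/3, 16/3, 6, 20/3, 22/3.
f(4) = -5, f(14/3) = -17/3, f(16/3) = -19/3, f(6) = -7, f(20/3) = -23/3, f(22/3) = -25/3.
Sum = Δt · [f(4) + f(14/3) + f(16/3) + ...].
Sum ≈ -26.666667.

-26.666667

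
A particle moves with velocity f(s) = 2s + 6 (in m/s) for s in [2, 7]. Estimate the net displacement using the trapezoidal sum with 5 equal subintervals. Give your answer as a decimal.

Δs = (7 − 2)/5 = 1.
f(2) = 10, f(3) = 12, f(4) = 14, f(5) = 16, f(6) = 18, f(7) = 20.
T_5 = (Δs/2)·[f(s_0) + 2f(s_1) + ... + 2f(s_{4}) + f(s_5)].
Sum = 75.

75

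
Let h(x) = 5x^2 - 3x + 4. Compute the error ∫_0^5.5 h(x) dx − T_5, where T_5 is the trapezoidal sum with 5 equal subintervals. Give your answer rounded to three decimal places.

-5.546

Exact integral: ∫_0^5.5 h(x) dx ≈ 253.91667.
T_5 = 259.4625.
Error ≈ 253.91667 − 259.4625 ≈ -5.546.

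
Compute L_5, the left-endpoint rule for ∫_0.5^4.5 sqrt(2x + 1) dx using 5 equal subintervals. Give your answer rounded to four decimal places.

Δx = (4.5 − 0.5)/5 = 0.8.
Left endpoints: 0.5, 1.3, 2.1, 2.9, 3.7.
f(0.5) ≈ 1.4142, f(1.3) ≈ 1.8974, f(2.1) ≈ 2.2804, f(2.9) ≈ 2.6077, f(3.7) ≈ 2.8983.
Sum = Δx · [f(0.5) + f(1.3) + f(2.1) + f(2.9) + f(3.7)].
Sum ≈ 8.8783.

8.8783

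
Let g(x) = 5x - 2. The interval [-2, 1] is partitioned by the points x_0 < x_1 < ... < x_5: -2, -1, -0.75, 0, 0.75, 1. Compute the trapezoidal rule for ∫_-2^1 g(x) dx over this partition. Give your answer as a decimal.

Subinterval widths: 1, 0.25, 0.75, 0.75, 0.25.
g(-2) = -12, g(-1) = -7, g(-0.75) = -5.75, g(0) = -2, g(0.75) = 1.75, g(1) = 3.
On each subinterval the trapezoid contributes (Δx_i/2)·[g(x_{i-1}) + g(x_i)].
Sum = -13.5.

-13.5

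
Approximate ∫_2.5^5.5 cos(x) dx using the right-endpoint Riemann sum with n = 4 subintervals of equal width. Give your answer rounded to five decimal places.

Δx = (5.5 − 2.5)/4 = 0.75.
Right endpoints: 3.25, 4, 4.75, 5.5.
f(3.25) ≈ -0.99413, f(4) ≈ -0.65364, f(4.75) ≈ 0.03760, f(5.5) ≈ 0.70867.
Sum = Δx · [f(3.25) + f(4) + f(4.75) + f(5.5)].
Sum ≈ -0.67613.

-0.67613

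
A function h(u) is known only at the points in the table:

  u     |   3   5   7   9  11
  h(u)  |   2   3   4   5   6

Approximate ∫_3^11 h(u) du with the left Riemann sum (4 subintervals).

Δu = 2.
Sum = 2·[2 + 3 + 4 + 5] = 28.

28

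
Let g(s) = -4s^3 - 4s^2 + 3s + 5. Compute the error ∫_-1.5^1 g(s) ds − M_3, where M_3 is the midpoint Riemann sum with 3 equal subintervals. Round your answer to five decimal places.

-0.14468

Exact integral: ∫_-1.5^1 g(s) ds ≈ 8.8541667.
M_3 ≈ 8.9988426.
Error ≈ 8.8541667 − 8.9988426 ≈ -0.14468.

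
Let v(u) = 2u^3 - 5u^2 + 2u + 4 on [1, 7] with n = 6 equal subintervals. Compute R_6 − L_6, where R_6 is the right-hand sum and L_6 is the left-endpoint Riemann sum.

R_6 = 949.
L_6 = 493.
R_6 − L_6 = 456.

456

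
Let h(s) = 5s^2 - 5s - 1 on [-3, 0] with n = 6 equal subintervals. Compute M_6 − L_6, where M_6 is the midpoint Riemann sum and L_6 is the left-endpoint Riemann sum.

M_6 = 64.1875.
L_6 = 80.125.
M_6 − L_6 = -15.9375.

-15.9375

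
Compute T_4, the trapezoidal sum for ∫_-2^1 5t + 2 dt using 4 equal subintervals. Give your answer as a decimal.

Δt = (1 − (-2))/4 = 0.75.
f(-2) = -8, f(-1.25) = -4.25, f(-0.5) = -0.5, f(0.25) = 3.25, f(1) = 7.
T_4 = (Δt/2)·[f(t_0) + 2f(t_1) + 2f(t_2) + 2f(t_3) + f(t_4)].
Sum = -1.5.

-1.5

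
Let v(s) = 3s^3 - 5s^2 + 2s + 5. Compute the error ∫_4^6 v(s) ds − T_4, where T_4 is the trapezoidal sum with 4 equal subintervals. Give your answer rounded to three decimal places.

Exact integral: ∫_4^6 v(s) ds ≈ 556.66667.
T_4 = 560.
Error ≈ 556.66667 − 560 ≈ -3.333.

-3.333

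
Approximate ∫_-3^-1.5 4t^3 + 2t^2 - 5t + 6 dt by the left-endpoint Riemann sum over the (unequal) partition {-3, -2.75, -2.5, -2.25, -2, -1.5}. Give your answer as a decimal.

-45.75

Subinterval widths: 0.25, 0.25, 0.25, 0.25, 0.5.
Left endpoints: -3, -2.75, -2.5, -2.25, -2.
f(-3) = -69, f(-2.75) = -48.3125, f(-2.5) = -31.5, f(-2.25) = -18.1875, f(-2) = -8.
Sum = Σ Δt_i · f(t_i).
Sum = -45.75.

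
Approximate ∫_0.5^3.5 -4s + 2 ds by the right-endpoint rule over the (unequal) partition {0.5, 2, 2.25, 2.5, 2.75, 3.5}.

-24

Subinterval widths: 1.5, 0.25, 0.25, 0.25, 0.75.
Right endpoints: 2, 2.25, 2.5, 2.75, 3.5.
f(2) = -6, f(2.25) = -7, f(2.5) = -8, f(2.75) = -9, f(3.5) = -12.
Sum = Σ Δs_i · f(s_i).
Sum = -24.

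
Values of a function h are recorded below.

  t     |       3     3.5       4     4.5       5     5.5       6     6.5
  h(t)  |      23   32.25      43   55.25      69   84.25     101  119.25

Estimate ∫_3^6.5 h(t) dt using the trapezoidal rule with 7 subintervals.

227.9375

Δt = 0.5.
T_7 = (0.5/2)·[23 + 2·32.25 + 2·43 + 2·55.25 + 2·69 + 2·84.25 + 2·101 + 119.25] = 227.9375.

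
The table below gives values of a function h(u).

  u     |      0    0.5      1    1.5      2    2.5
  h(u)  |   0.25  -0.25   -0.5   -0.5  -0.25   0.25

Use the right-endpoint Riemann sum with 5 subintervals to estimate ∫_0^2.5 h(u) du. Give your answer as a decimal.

Δu = 0.5.
Sum = 0.5·[(-0.25) + (-0.5) + (-0.5) + (-0.25) + 0.25] = -0.625.

-0.625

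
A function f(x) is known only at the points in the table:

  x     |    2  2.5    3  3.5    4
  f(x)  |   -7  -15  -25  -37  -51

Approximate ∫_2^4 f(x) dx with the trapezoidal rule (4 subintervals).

Δx = 0.5.
T_4 = (0.5/2)·[(-7) + 2·(-15) + 2·(-25) + 2·(-37) + (-51)] = -53.

-53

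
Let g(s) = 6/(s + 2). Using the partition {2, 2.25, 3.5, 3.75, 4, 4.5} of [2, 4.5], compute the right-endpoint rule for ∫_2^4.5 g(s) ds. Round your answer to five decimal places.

2.68899

Subinterval widths: 0.25, 1.25, 0.25, 0.25, 0.5.
Right endpoints: 2.25, 3.5, 3.75, 4, 4.5.
g(2.25) = 24/17, g(3.5) = 12/11, g(3.75) = 24/23, g(4) = 1, g(4.5) = 12/13.
Sum = Σ Δs_i · g(s_i).
Sum ≈ 2.68899.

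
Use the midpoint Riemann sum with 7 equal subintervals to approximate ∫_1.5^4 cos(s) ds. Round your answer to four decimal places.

-1.7637

Δs = (4 − 1.5)/7 = 5/14.
Midpoints: 47/28, 57/28, 67/28, 2.75, 87/28, 97/28, 107/28.
f(47/28) ≈ -0.1076, f(57/28) ≈ -0.4483, f(67/28) ≈ -0.7326, f(2.75) ≈ -0.9243, f(87/28) ≈ -0.9994, f(97/28) ≈ -0.9484, f(107/28) ≈ -0.7777.
Sum = Δs · [f(47/28) + f(57/28) + f(67/28) + ...].
Sum ≈ -1.7637.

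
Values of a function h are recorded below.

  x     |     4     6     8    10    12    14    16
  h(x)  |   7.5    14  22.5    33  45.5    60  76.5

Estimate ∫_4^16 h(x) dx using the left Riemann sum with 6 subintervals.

Δx = 2.
Sum = 2·[7.5 + 14 + 22.5 + 33 + 45.5 + 60] = 365.

365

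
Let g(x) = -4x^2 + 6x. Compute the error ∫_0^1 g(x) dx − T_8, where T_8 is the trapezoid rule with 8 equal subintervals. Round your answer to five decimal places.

0.01042

Exact integral: ∫_0^1 g(x) dx ≈ 1.6666667.
T_8 = 1.65625.
Error ≈ 1.6666667 − 1.65625 ≈ 0.01042.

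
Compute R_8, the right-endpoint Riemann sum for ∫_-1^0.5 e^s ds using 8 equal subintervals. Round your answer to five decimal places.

1.40467

Δs = (0.5 − (-1))/8 = 0.1875.
Right endpoints: -0.8125, -0.625, -0.4375, -0.25, -0.0625, 0.125, 0.3125, 0.5.
f(-0.8125) ≈ 0.44375, f(-0.625) ≈ 0.53526, f(-0.4375) ≈ 0.64565, f(-0.25) ≈ 0.77880, f(-0.0625) ≈ 0.93941, f(0.125) ≈ 1.13315, f(0.3125) ≈ 1.36684, f(0.5) ≈ 1.64872.
Sum = Δs · [f(-0.8125) + f(-0.625) + f(-0.4375) + ...].
Sum ≈ 1.40467.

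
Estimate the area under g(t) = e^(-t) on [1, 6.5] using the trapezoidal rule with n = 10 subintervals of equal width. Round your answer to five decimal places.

0.37557

Δt = (6.5 − 1)/10 = 0.55.
g(1) ≈ 0.36788, g(1.55) ≈ 0.21225, g(2.1) ≈ 0.12246, g(2.65) ≈ 0.07065, g(3.2) ≈ 0.04076, g(3.75) ≈ 0.02352, g(4.3) ≈ 0.01357, g(4.85) ≈ 0.00783, g(5.4) ≈ 0.00452, g(5.95) ≈ 0.00261, g(6.5) ≈ 0.00150.
T_10 = (Δt/2)·[g(t_0) + 2g(t_1) + ... + 2g(t_{9}) + g(t_10)].
Sum ≈ 0.37557.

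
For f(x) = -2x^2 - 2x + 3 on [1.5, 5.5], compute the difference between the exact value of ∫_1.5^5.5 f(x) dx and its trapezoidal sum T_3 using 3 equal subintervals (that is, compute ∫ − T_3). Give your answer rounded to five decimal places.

Exact integral: ∫_1.5^5.5 f(x) dx ≈ -124.6666667.
T_3 ≈ -127.0370370.
Error ≈ -124.6666667 − (-127.0370370) ≈ 2.37037.

2.37037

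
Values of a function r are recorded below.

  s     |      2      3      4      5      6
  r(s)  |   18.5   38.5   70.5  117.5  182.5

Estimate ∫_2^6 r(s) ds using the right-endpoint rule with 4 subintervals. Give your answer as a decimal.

409

Δs = 1.
Sum = 1·[38.5 + 70.5 + 117.5 + 182.5] = 409.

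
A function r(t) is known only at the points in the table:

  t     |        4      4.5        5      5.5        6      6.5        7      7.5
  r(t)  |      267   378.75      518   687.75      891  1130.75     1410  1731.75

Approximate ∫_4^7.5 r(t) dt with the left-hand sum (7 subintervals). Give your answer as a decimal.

2641.625

Δt = 0.5.
Sum = 0.5·[267 + 378.75 + 518 + 687.75 + 891 + 1130.75 + 1410] = 2641.625.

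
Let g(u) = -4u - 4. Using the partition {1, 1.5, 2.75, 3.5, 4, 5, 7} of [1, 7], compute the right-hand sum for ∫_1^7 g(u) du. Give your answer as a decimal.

-135.25

Subinterval widths: 0.5, 1.25, 0.75, 0.5, 1, 2.
Right endpoints: 1.5, 2.75, 3.5, 4, 5, 7.
g(1.5) = -10, g(2.75) = -15, g(3.5) = -18, g(4) = -20, g(5) = -24, g(7) = -32.
Sum = Σ Δu_i · g(u_i).
Sum = -135.25.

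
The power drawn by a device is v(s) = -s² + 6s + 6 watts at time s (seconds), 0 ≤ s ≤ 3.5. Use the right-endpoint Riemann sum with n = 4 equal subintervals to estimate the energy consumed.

46.83984375

Δs = (3.5 − 0)/4 = 0.875.
Right endpoints: 0.875, 1.75, 2.625, 3.5.
v(0.875) = 10.484375, v(1.75) = 13.4375, v(2.625) = 14.859375, v(3.5) = 14.75.
Sum = Δs · [v(0.875) + v(1.75) + v(2.625) + v(3.5)].
Sum = 46.83984375.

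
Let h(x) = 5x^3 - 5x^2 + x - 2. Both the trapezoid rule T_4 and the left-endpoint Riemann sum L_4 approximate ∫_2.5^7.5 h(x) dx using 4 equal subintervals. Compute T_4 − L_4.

1116.40625

T_4 = 3335.3125.
L_4 = 2218.90625.
T_4 − L_4 = 1116.40625.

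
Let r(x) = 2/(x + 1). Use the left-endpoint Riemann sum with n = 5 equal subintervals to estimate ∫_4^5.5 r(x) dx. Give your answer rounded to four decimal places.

Δx = (5.5 − 4)/5 = 0.3.
Left endpoints: 4, 4.3, 4.6, 4.9, 5.2.
r(4) = 0.4, r(4.3) = 20/53, r(4.6) = 5/14, r(4.9) = 20/59, r(5.2) = 10/31.
Sum = Δx · [r(4) + r(4.3) + r(4.6) + r(4.9) + r(5.2)].
Sum ≈ 0.5388.

0.5388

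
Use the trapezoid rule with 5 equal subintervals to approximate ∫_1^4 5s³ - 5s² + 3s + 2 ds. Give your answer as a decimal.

Δs = (4 − 1)/5 = 0.6.
f(1) = 5, f(1.6) = 14.48, f(2.2) = 37.64, f(2.8) = 80.96, f(3.4) = 150.92, f(4) = 254.
T_5 = (Δs/2)·[f(s_0) + 2f(s_1) + ... + 2f(s_{4}) + f(s_5)].
Sum = 248.1.

248.1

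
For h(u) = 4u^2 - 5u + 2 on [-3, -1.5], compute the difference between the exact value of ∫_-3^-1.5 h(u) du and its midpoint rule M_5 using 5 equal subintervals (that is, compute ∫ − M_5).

Exact integral: ∫_-3^-1.5 h(u) du = 51.375.
M_5 = 51.33.
Error = 51.375 − 51.33 = 0.045.

0.045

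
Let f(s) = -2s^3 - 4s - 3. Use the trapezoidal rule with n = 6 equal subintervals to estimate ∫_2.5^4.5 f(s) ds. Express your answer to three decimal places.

Δs = (4.5 − 2.5)/6 = 1/3.
f(2.5) = -44.25, f(17/6) = -6461/108, f(19/6) = -8551/108, f(3.5) = -102.75, f(23/6) = -14147/108, f(25/6) = -17749/108, f(4.5) = -203.25.
T_6 = (Δs/2)·[f(s_0) + 2f(s_1) + ... + 2f(s_{5}) + f(s_6)].
Sum ≈ -220.278.

-220.278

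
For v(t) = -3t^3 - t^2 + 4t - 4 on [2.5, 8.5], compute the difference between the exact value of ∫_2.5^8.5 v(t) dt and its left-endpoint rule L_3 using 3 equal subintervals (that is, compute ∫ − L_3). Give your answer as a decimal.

Exact integral: ∫_2.5^8.5 v(t) dt = -3977.25.
L_3 = -2341.75.
Error = -3977.25 − (-2341.75) = -1635.5.

-1635.5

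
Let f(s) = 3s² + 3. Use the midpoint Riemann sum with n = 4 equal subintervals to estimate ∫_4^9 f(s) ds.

Δs = (9 − 4)/4 = 1.25.
Midpoints: 4.625, 5.875, 7.125, 8.375.
f(4.625) = 67.171875, f(5.875) = 106.546875, f(7.125) = 155.296875, f(8.375) = 213.421875.
Sum = Δs · [f(4.625) + f(5.875) + f(7.125) + f(8.375)].
Sum = 678.046875.

678.046875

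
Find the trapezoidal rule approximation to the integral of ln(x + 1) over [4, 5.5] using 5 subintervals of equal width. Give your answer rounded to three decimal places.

Δx = (5.5 − 4)/5 = 0.3.
f(4) ≈ 1.609, f(4.3) ≈ 1.668, f(4.6) ≈ 1.723, f(4.9) ≈ 1.775, f(5.2) ≈ 1.825, f(5.5) ≈ 1.872.
T_5 = (Δx/2)·[f(x_0) + 2f(x_1) + ... + 2f(x_{4}) + f(x_5)].
Sum ≈ 2.619.

2.619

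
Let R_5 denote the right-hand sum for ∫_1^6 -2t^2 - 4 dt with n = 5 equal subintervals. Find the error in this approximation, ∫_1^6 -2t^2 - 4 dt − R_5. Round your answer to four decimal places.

36.6667

Exact integral: ∫_1^6 f(t) dt ≈ -163.333333.
R_5 = -200.
Error ≈ -163.333333 − (-200) ≈ 36.6667.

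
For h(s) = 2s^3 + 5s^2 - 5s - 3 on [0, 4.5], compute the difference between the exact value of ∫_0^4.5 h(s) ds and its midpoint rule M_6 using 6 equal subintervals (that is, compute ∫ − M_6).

Exact integral: ∫_0^4.5 h(s) ds = 292.78125.
M_6 = 288.87890625.
Error = 292.78125 − 288.87890625 = 3.90234375.

3.90234375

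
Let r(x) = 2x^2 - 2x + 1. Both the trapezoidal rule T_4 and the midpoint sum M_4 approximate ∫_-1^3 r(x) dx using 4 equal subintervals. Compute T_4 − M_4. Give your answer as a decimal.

T_4 = 16.
M_4 = 14.
T_4 − M_4 = 2.

2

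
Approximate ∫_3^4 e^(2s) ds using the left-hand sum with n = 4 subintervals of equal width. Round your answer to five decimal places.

993.31150

Δs = (4 − 3)/4 = 0.25.
Left endpoints: 3, 3.25, 3.5, 3.75.
f(3) ≈ 403.42879, f(3.25) ≈ 665.14163, f(3.5) ≈ 1096.63316, f(3.75) ≈ 1808.04241.
Sum = Δs · [f(3) + f(3.25) + f(3.5) + f(3.75)].
Sum ≈ 993.31150.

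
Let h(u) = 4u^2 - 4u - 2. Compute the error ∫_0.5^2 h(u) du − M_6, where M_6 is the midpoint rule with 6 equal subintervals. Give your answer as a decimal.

Exact integral: ∫_0.5^2 h(u) du = 0.
M_6 = -0.03125.
Error = 0 − (-0.03125) = 0.03125.

0.03125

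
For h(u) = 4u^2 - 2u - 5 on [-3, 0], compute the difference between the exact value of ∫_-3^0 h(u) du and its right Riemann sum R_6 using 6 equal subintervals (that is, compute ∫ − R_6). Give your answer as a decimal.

Exact integral: ∫_-3^0 h(u) du = 30.
R_6 = 20.
Error = 30 − 20 = 10.

10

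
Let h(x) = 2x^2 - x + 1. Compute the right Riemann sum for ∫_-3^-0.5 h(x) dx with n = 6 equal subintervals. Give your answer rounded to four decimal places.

20.7697

Δx = (-0.5 − (-3))/6 = 5/12.
Right endpoints: -31/12, -13/6, -1.75, -4/3, -11/12, -0.5.
h(-31/12) = 1219/72, h(-13/6) = 113/9, h(-1.75) = 8.875, h(-4/3) = 53/9, h(-11/12) = 259/72, h(-0.5) = 2.
Sum = Δx · [h(-31/12) + h(-13/6) + h(-1.75) + ...].
Sum ≈ 20.7697.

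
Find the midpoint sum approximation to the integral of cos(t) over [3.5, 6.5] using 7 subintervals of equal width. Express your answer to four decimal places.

0.5703

Δt = (6.5 − 3.5)/7 = 3/7.
Midpoints: 26/7, 29/7, 32/7, 5, 38/7, 41/7, 44/7.
f(26/7) ≈ -0.8404, f(29/7) ≈ -0.5392, f(32/7) ≈ -0.1405, f(5) ≈ 0.2837, f(38/7) ≈ 0.6565, f(41/7) ≈ 0.9106, f(44/7) ≈ 1.0000.
Sum = Δt · [f(26/7) + f(29/7) + f(32/7) + ...].
Sum ≈ 0.5703.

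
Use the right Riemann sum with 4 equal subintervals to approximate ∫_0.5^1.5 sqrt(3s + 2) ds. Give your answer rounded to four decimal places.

2.3113

Δs = (1.5 − 0.5)/4 = 0.25.
Right endpoints: 0.75, 1, 1.25, 1.5.
f(0.75) ≈ 2.0616, f(1) ≈ 2.2361, f(1.25) ≈ 2.3979, f(1.5) ≈ 2.5495.
Sum = Δs · [f(0.75) + f(1) + f(1.25) + f(1.5)].
Sum ≈ 2.3113.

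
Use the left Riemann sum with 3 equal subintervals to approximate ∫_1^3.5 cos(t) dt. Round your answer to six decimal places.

-0.507130

Δt = (3.5 − 1)/3 = 5/6.
Left endpoints: 1, 11/6, 8/3.
f(1) ≈ 0.540302, f(11/6) ≈ -0.259531, f(8/3) ≈ -0.889327.
Sum = Δt · [f(1) + f(11/6) + f(8/3)].
Sum ≈ -0.507130.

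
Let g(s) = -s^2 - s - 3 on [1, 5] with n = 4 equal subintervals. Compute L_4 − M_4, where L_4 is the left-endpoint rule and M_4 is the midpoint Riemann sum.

L_4 = -52.
M_4 = -65.
L_4 − M_4 = 13.

13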